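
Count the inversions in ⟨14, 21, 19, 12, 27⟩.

4

Count, for each position, how many later elements it exceeds:
14: 1
21: 2
19: 1
12: 0
27: 0
Sum: 1 + 2 + 1 + 0 + 0 = 4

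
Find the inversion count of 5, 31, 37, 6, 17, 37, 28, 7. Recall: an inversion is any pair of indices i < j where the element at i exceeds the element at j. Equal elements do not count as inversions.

Count, for each position, how many later elements it exceeds:
5 → none → 0
31 → 6, 17, 28, 7 → 4
37 → 6, 17, 28, 7 → 4
6 → none → 0
17 → 7 → 1
37 → 28, 7 → 2
28 → 7 → 1
7 → none → 0
Sum: 0 + 4 + 4 + 0 + 1 + 2 + 1 + 0 = 12

12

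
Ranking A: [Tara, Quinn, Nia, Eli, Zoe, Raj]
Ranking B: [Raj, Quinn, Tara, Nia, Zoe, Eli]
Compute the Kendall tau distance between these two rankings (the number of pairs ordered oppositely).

7 discordant pairs

Assign each item its position (1..6) in the first ordering, then rewrite the second ordering as that position sequence:
positions: Tara→1, Quinn→2, Nia→3, Eli→4, Zoe→5, Raj→6
second ordering as positions: [6, 2, 1, 3, 5, 4]
Discordant pairs = inversions in this position sequence.
6: 2, 1, 3, 5, 4 → 5
2: 1 → 1
1: 0
3: 0
5: 4 → 1
4: 0
Total: 5 + 1 + 0 + 0 + 1 + 0 = 7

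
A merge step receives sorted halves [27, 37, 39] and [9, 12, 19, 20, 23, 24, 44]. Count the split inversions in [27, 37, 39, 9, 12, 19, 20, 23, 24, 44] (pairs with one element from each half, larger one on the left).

Take each right-half value and tally the left-half values above it:
r = 9: 27, 37, 39 → 3
r = 12: 27, 37, 39 → 3
r = 19: 27, 37, 39 → 3
r = 20: 27, 37, 39 → 3
r = 23: 27, 37, 39 → 3
r = 24: 27, 37, 39 → 3
r = 44: none → 0
Cross-inversions: 3 + 3 + 3 + 3 + 3 + 3 + 0 = 18

18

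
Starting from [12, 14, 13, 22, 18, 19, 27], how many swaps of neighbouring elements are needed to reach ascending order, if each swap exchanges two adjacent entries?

3

Minimum adjacent swaps = number of inversions (each swap of adjacent out-of-order elements removes one inversion and no swap can remove more).
Count inversions — for each element, later elements that are smaller:
12: none → 0
14: 13 → 1
13: none → 0
22: 18, 19 → 2
18: none → 0
19: none → 0
27: none → 0
Total inversions: 0 + 1 + 0 + 2 + 0 + 0 + 0 = 3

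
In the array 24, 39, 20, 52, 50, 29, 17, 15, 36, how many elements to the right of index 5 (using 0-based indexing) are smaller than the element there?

The element at index 5 is 29.
Elements after it: 17, 15, 36
Those smaller than 29: 17, 15

2 such elements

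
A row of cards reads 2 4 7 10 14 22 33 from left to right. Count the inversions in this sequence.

Out-of-order index pairs (0-indexed):
(none)
That's 0 pairs.

0 out-of-order pairs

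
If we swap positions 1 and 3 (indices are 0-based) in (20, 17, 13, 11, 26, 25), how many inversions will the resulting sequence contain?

There are 4 inversions.

Positions 1 and 3 hold 17 and 11; after swapping, the array is [20, 11, 13, 17, 26, 25].
For each element, count later entries that are smaller:
20 → 11, 13, 17 → 3
11 → none → 0
13 → none → 0
17 → none → 0
26 → 25 → 1
25 → none → 0
Sum: 3 + 0 + 0 + 0 + 1 + 0 = 4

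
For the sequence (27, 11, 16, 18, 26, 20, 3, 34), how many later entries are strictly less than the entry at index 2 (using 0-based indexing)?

1 such element

The element at index 2 is 16.
Elements after it: 18, 26, 20, 3, 34
Those smaller than 16: 3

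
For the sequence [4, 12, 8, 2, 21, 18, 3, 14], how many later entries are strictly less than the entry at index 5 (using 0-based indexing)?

2

The element at index 5 is 18.
Elements after it: 3, 14
Those smaller than 18: 3, 14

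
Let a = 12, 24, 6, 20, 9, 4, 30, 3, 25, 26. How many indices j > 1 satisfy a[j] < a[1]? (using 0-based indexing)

5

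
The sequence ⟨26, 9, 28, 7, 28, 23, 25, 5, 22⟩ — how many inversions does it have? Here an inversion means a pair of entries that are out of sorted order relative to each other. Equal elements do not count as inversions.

22

Element-by-element contributions:
26: 6
9: 2
28: 5
7: 1
28: 4
23: 2
25: 2
5: 0
22: 0
Sum: 6 + 2 + 5 + 1 + 4 + 2 + 2 + 0 + 0 = 22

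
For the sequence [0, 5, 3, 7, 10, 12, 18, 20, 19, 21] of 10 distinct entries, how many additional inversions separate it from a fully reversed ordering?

43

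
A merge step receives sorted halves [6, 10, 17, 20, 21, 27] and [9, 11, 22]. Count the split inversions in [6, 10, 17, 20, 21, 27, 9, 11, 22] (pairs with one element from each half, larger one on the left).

10 split inversions

Take each right-half value and tally the left-half values above it:
r = 9: 10, 17, 20, 21, 27 → 5
r = 11: 17, 20, 21, 27 → 4
r = 22: 27 → 1
Cross-inversions: 5 + 4 + 1 = 10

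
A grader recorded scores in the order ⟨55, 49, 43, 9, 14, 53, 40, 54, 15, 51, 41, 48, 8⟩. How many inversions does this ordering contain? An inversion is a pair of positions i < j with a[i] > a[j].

Sweep left to right; for each value list the smaller values that follow it:
55 → 49, 43, 9, 14, 53, 40, 54, 15, 51, 41, 48, 8 → 12
49 → 43, 9, 14, 40, 15, 41, 48, 8 → 8
43 → 9, 14, 40, 15, 41, 8 → 6
9 → 8 → 1
14 → 8 → 1
53 → 40, 15, 51, 41, 48, 8 → 6
40 → 15, 8 → 2
54 → 15, 51, 41, 48, 8 → 5
15 → 8 → 1
51 → 41, 48, 8 → 3
41 → 8 → 1
48 → 8 → 1
8 → none → 0
Sum: 12 + 8 + 6 + 1 + 1 + 6 + 2 + 5 + 1 + 3 + 1 + 1 + 0 = 47

There are 47 out-of-order pairs.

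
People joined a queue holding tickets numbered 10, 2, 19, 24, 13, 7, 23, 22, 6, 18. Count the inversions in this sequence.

For each element, count later entries that are smaller:
10: 3
2: 0
19: 4
24: 6
13: 2
7: 1
23: 3
22: 2
6: 0
18: 0
Sum: 3 + 0 + 4 + 6 + 2 + 1 + 3 + 2 + 0 + 0 = 21

21 inversions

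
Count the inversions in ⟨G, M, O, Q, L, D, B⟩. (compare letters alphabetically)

14 inversions

For each element, count later entries that are smaller:
G → D, B → 2
M → L, D, B → 3
O → L, D, B → 3
Q → L, D, B → 3
L → D, B → 2
D → B → 1
B → none → 0
Sum: 2 + 3 + 3 + 3 + 2 + 1 + 0 = 14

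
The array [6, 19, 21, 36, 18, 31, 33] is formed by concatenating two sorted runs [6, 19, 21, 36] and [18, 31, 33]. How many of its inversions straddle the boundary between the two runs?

Count, for every r in R, how many entries of L exceed r:
r = 18: 19, 21, 36 → 3
r = 31: 36 → 1
r = 33: 36 → 1
Cross-inversions: 3 + 1 + 1 = 5

5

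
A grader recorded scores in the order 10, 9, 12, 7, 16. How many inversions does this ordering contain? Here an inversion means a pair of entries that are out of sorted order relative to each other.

4 inversions

Listing every pair i<j with a[i]>a[j] (using 0-based positions):
(0,1): 10 > 9
(0,3): 10 > 7
(1,3): 9 > 7
(2,3): 12 > 7
That's 4 pairs.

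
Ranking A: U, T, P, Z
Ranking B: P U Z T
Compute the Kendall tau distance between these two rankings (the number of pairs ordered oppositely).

Assign each item its position (1..4) in the first ordering, then rewrite the second ordering as that position sequence:
positions: U→1, T→2, P→3, Z→4
second ordering as positions: [3, 1, 4, 2]
Discordant pairs = inversions in this position sequence.
3: 1, 2 → 2
1: 0
4: 2 → 1
2: 0
Total: 2 + 0 + 1 + 0 = 3

3 discordant pairs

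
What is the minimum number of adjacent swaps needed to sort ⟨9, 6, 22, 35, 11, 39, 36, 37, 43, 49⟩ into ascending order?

5

Each adjacent swap fixes exactly one inversion, so the minimum swap count equals the number of inversions.
Count inversions — for each element, later elements that are smaller:
9: 6 → 1
6: none → 0
22: 11 → 1
35: 11 → 1
11: none → 0
39: 36, 37 → 2
36: none → 0
37: none → 0
43: none → 0
49: none → 0
Total inversions: 1 + 0 + 1 + 1 + 0 + 2 + 0 + 0 + 0 + 0 = 5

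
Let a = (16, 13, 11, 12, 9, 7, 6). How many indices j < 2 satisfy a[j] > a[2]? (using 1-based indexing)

1

The element at index 2 is 13.
Elements before it: 16
Those larger than 13: 16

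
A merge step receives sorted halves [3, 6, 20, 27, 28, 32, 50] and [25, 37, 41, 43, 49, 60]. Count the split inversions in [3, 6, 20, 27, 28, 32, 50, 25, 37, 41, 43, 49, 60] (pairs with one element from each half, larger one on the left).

8

Count, for every r in R, how many entries of L exceed r:
r = 25: 27, 28, 32, 50 → 4
r = 37: 50 → 1
r = 41: 50 → 1
r = 43: 50 → 1
r = 49: 50 → 1
r = 60: none → 0
Cross-inversions: 4 + 1 + 1 + 1 + 1 + 0 = 8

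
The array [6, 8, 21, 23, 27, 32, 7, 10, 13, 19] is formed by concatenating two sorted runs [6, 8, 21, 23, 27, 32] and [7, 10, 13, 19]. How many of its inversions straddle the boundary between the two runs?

17

For each element r of the right run, count left-run elements greater than r:
r = 7: 8, 21, 23, 27, 32 → 5
r = 10: 21, 23, 27, 32 → 4
r = 13: 21, 23, 27, 32 → 4
r = 19: 21, 23, 27, 32 → 4
Cross-inversions: 5 + 4 + 4 + 4 = 17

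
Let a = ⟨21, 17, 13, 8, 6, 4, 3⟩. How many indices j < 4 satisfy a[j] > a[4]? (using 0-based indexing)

4

The element at index 4 is 6.
Elements before it: 21, 17, 13, 8
Those larger than 6: 21, 17, 13, 8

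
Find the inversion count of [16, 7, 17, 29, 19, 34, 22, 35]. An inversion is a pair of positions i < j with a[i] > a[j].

Sweep left to right; for each value list the smaller values that follow it:
16 → 7 → 1
7 → none → 0
17 → none → 0
29 → 19, 22 → 2
19 → none → 0
34 → 22 → 1
22 → none → 0
35 → none → 0
Sum: 1 + 0 + 0 + 2 + 0 + 1 + 0 + 0 = 4

Inversions: 4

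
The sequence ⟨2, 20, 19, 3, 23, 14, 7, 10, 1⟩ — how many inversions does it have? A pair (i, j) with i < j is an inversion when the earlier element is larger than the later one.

Count, for each position, how many later elements it exceeds:
2: 1
20: 6
19: 5
3: 1
23: 4
14: 3
7: 1
10: 1
1: 0
Sum: 1 + 6 + 5 + 1 + 4 + 3 + 1 + 1 + 0 = 22

22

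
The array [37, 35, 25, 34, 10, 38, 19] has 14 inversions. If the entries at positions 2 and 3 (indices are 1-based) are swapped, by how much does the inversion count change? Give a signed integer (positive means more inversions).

-1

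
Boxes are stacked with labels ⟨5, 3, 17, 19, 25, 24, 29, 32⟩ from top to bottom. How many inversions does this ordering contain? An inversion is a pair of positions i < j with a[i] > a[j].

Sweep left to right; for each value list the smaller values that follow it:
5 → 3 → 1
3 → none → 0
17 → none → 0
19 → none → 0
25 → 24 → 1
24 → none → 0
29 → none → 0
32 → none → 0
Sum: 1 + 0 + 0 + 0 + 1 + 0 + 0 + 0 = 2

2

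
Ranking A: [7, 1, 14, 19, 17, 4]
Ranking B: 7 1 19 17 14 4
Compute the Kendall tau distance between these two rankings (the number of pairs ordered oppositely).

There are 2 discordant pairs.

Assign each item its position (1..6) in the first ordering, then rewrite the second ordering as that position sequence:
positions: 7→1, 1→2, 14→3, 19→4, 17→5, 4→6
second ordering as positions: [1, 2, 4, 5, 3, 6]
Discordant pairs = inversions in this position sequence.
1: 0
2: 0
4: 3 → 1
5: 3 → 1
3: 0
6: 0
Total: 0 + 0 + 1 + 1 + 0 + 0 = 2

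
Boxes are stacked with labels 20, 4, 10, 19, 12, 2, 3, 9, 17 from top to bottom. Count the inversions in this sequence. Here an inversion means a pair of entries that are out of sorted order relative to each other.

21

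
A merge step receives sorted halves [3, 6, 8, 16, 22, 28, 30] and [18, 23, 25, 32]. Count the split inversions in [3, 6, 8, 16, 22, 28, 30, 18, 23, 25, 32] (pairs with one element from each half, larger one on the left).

Count, for every r in R, how many entries of L exceed r:
r = 18: 22, 28, 30 → 3
r = 23: 28, 30 → 2
r = 25: 28, 30 → 2
r = 32: none → 0
Cross-inversions: 3 + 2 + 2 + 0 = 7

7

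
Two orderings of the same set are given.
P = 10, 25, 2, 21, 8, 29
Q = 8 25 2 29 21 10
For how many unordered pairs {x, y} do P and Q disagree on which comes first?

Assign each item its position (1..6) in the first ordering, then rewrite the second ordering as that position sequence:
positions: 10→1, 25→2, 2→3, 21→4, 8→5, 29→6
second ordering as positions: [5, 2, 3, 6, 4, 1]
Discordant pairs = inversions in this position sequence.
5: 2, 3, 4, 1 → 4
2: 1 → 1
3: 1 → 1
6: 4, 1 → 2
4: 1 → 1
1: 0
Total: 4 + 1 + 1 + 2 + 1 + 0 = 9

9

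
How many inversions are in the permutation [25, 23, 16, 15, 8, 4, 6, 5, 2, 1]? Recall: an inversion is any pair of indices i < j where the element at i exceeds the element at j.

43

Element-by-element contributions:
25: 9
23: 8
16: 7
15: 6
8: 5
4: 2
6: 3
5: 2
2: 1
1: 0
Sum: 9 + 8 + 7 + 6 + 5 + 2 + 3 + 2 + 1 + 0 = 43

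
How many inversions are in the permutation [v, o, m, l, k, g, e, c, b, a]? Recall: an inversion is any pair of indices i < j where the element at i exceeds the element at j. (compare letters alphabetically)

45 inversions

Sweep left to right; for each value list the smaller values that follow it:
v: 9
o: 8
m: 7
l: 6
k: 5
g: 4
e: 3
c: 2
b: 1
a: 0
Sum: 9 + 8 + 7 + 6 + 5 + 4 + 3 + 2 + 1 + 0 = 45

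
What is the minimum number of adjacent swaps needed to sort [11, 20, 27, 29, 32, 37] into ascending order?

0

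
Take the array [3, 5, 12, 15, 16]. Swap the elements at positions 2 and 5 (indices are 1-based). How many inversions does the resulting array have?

Positions 2 and 5 hold 5 and 16; after swapping, the array is [3, 16, 12, 15, 5].
For each element, count later entries that are smaller:
3: 0
16: 3
12: 1
15: 1
5: 0
Sum: 0 + 3 + 1 + 1 + 0 = 5

5 inversions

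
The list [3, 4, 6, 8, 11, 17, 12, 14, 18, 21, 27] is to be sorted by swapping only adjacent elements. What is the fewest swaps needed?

Adjacent swaps: 2

Each adjacent swap fixes exactly one inversion, so the minimum swap count equals the number of inversions.
Count inversions — for each element, later elements that are smaller:
3: none → 0
4: none → 0
6: none → 0
8: none → 0
11: none → 0
17: 12, 14 → 2
12: none → 0
14: none → 0
18: none → 0
21: none → 0
27: none → 0
Total inversions: 0 + 0 + 0 + 0 + 0 + 2 + 0 + 0 + 0 + 0 + 0 = 2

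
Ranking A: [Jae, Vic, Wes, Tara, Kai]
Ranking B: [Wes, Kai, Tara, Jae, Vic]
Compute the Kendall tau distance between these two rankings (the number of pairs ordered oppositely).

7 discordant pairs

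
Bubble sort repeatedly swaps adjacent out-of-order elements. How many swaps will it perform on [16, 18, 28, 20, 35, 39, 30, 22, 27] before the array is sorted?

Swaps: 11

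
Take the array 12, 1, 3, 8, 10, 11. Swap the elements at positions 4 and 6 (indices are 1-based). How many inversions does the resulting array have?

Positions 4 and 6 hold 8 and 11; after swapping, the array is [12, 1, 3, 11, 10, 8].
For each element, count later entries that are smaller:
12 → 1, 3, 11, 10, 8 → 5
1 → none → 0
3 → none → 0
11 → 10, 8 → 2
10 → 8 → 1
8 → none → 0
Sum: 5 + 0 + 0 + 2 + 1 + 0 = 8

8 inversions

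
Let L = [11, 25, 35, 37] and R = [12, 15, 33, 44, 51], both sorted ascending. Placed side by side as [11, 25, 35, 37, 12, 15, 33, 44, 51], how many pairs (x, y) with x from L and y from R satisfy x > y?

8

For each element r of the right run, count left-run elements greater than r:
r = 12: 25, 35, 37 → 3
r = 15: 25, 35, 37 → 3
r = 33: 35, 37 → 2
r = 44: none → 0
r = 51: none → 0
Cross-inversions: 3 + 3 + 2 + 0 + 0 = 8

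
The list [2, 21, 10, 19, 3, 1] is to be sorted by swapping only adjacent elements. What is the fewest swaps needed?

10

Each adjacent swap fixes exactly one inversion, so the minimum swap count equals the number of inversions.
Count inversions — for each element, later elements that are smaller:
2: 1 → 1
21: 10, 19, 3, 1 → 4
10: 3, 1 → 2
19: 3, 1 → 2
3: 1 → 1
1: none → 0
Total inversions: 1 + 4 + 2 + 2 + 1 + 0 = 10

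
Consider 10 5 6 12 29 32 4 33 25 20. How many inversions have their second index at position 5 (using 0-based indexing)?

0

The element at index 5 is 32.
Elements before it: 10, 5, 6, 12, 29
None of them are larger than 32.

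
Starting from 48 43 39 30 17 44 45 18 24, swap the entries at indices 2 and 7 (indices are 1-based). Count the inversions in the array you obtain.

Positions 2 and 7 hold 43 and 45; after swapping, the array is [48, 45, 39, 30, 17, 44, 43, 18, 24].
For each element, count later entries that are smaller:
48 → 45, 39, 30, 17, 44, 43, 18, 24 → 8
45 → 39, 30, 17, 44, 43, 18, 24 → 7
39 → 30, 17, 18, 24 → 4
30 → 17, 18, 24 → 3
17 → none → 0
44 → 43, 18, 24 → 3
43 → 18, 24 → 2
18 → none → 0
24 → none → 0
Sum: 8 + 7 + 4 + 3 + 0 + 3 + 2 + 0 + 0 = 27

27 inversions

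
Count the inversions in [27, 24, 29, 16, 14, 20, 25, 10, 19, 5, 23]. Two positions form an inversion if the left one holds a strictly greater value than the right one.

38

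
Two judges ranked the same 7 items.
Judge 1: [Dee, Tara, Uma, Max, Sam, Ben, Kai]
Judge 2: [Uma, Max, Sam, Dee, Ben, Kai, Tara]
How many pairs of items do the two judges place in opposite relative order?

8 discordant pairs

Assign each item its position (1..7) in the first ordering, then rewrite the second ordering as that position sequence:
positions: Dee→1, Tara→2, Uma→3, Max→4, Sam→5, Ben→6, Kai→7
second ordering as positions: [3, 4, 5, 1, 6, 7, 2]
Discordant pairs = inversions in this position sequence.
3: 1, 2 → 2
4: 1, 2 → 2
5: 1, 2 → 2
1: 0
6: 2 → 1
7: 2 → 1
2: 0
Total: 2 + 2 + 2 + 0 + 1 + 1 + 0 = 8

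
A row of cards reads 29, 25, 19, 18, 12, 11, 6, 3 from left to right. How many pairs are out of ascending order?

28 inversions

Count, for each position, how many later elements it exceeds:
29 → 25, 19, 18, 12, 11, 6, 3 → 7
25 → 19, 18, 12, 11, 6, 3 → 6
19 → 18, 12, 11, 6, 3 → 5
18 → 12, 11, 6, 3 → 4
12 → 11, 6, 3 → 3
11 → 6, 3 → 2
6 → 3 → 1
3 → none → 0
Sum: 7 + 6 + 5 + 4 + 3 + 2 + 1 + 0 = 28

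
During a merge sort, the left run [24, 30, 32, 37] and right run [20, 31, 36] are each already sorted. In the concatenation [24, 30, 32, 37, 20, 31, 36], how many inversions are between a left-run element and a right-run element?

7

Take each right-half value and tally the left-half values above it:
r = 20: 24, 30, 32, 37 → 4
r = 31: 32, 37 → 2
r = 36: 37 → 1
Cross-inversions: 4 + 2 + 1 = 7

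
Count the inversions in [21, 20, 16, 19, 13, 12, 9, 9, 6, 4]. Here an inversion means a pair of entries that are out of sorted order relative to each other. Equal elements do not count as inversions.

43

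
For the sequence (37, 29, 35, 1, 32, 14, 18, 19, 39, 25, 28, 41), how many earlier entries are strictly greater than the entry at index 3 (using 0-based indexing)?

3 such elements

The element at index 3 is 1.
Elements before it: 37, 29, 35
Those larger than 1: 37, 29, 35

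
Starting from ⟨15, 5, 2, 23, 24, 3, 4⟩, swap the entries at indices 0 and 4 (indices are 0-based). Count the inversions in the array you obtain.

Inversions: 14

Positions 0 and 4 hold 15 and 24; after swapping, the array is [24, 5, 2, 23, 15, 3, 4].
Count, for each position, how many later elements it exceeds:
24 → 5, 2, 23, 15, 3, 4 → 6
5 → 2, 3, 4 → 3
2 → none → 0
23 → 15, 3, 4 → 3
15 → 3, 4 → 2
3 → none → 0
4 → none → 0
Sum: 6 + 3 + 0 + 3 + 2 + 0 + 0 = 14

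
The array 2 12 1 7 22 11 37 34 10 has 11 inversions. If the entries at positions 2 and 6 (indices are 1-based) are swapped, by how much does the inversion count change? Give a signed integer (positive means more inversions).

-1

Positions 2 and 6 hold 12 and 11; after swapping, the array is [2, 11, 1, 7, 22, 12, 37, 34, 10].
For each element, count later entries that are smaller:
2 → 1 → 1
11 → 1, 7, 10 → 3
1 → none → 0
7 → none → 0
22 → 12, 10 → 2
12 → 10 → 1
37 → 34, 10 → 2
34 → 10 → 1
10 → none → 0
Sum: 1 + 3 + 0 + 0 + 2 + 1 + 2 + 1 + 0 = 10
Change: 10 − 11 = -1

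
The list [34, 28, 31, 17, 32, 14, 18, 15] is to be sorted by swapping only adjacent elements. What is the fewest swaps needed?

Minimum adjacent swaps = number of inversions (each swap of adjacent out-of-order elements removes one inversion and no swap can remove more).
Count inversions — for each element, later elements that are smaller:
34: 28, 31, 17, 32, 14, 18, 15 → 7
28: 17, 14, 18, 15 → 4
31: 17, 14, 18, 15 → 4
17: 14, 15 → 2
32: 14, 18, 15 → 3
14: none → 0
18: 15 → 1
15: none → 0
Total inversions: 7 + 4 + 4 + 2 + 3 + 0 + 1 + 0 = 21

21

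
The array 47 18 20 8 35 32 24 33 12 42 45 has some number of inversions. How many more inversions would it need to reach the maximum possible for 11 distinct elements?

33

Maximum inversions for 11 distinct elements is C(11, 2) = 11·10/2 = 55.
Current inversions — for each element, count later smaller elements:
47: 10
18: 2
20: 2
8: 0
35: 4
32: 2
24: 1
33: 1
12: 0
42: 0
45: 0
Current total: 10 + 2 + 2 + 0 + 4 + 2 + 1 + 1 + 0 + 0 + 0 = 22
Shortfall: 55 − 22 = 33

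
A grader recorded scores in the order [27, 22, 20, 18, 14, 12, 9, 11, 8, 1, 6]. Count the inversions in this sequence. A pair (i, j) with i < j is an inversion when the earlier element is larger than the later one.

53

For each element, count later entries that are smaller:
27 → 22, 20, 18, 14, 12, 9, 11, 8, 1, 6 → 10
22 → 20, 18, 14, 12, 9, 11, 8, 1, 6 → 9
20 → 18, 14, 12, 9, 11, 8, 1, 6 → 8
18 → 14, 12, 9, 11, 8, 1, 6 → 7
14 → 12, 9, 11, 8, 1, 6 → 6
12 → 9, 11, 8, 1, 6 → 5
9 → 8, 1, 6 → 3
11 → 8, 1, 6 → 3
8 → 1, 6 → 2
1 → none → 0
6 → none → 0
Sum: 10 + 9 + 8 + 7 + 6 + 5 + 3 + 3 + 2 + 0 + 0 = 53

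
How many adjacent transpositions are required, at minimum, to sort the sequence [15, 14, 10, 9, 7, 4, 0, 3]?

27 adjacent swaps

Each adjacent swap fixes exactly one inversion, so the minimum swap count equals the number of inversions.
Count inversions — for each element, later elements that are smaller:
15: 14, 10, 9, 7, 4, 0, 3 → 7
14: 10, 9, 7, 4, 0, 3 → 6
10: 9, 7, 4, 0, 3 → 5
9: 7, 4, 0, 3 → 4
7: 4, 0, 3 → 3
4: 0, 3 → 2
0: none → 0
3: none → 0
Total inversions: 7 + 6 + 5 + 4 + 3 + 2 + 0 + 0 = 27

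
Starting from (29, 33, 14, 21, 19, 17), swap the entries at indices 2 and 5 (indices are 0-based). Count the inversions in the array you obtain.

Positions 2 and 5 hold 14 and 17; after swapping, the array is [29, 33, 17, 21, 19, 14].
Sweep left to right; for each value list the smaller values that follow it:
29 → 17, 21, 19, 14 → 4
33 → 17, 21, 19, 14 → 4
17 → 14 → 1
21 → 19, 14 → 2
19 → 14 → 1
14 → none → 0
Sum: 4 + 4 + 1 + 2 + 1 + 0 = 12

There are 12 inversions.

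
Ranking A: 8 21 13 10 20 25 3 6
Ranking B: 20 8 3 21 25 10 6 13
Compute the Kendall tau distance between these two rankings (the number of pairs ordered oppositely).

12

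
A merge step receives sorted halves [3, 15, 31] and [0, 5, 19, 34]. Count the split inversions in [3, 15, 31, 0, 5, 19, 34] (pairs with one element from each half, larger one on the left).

For each element r of the right run, count left-run elements greater than r:
r = 0: 3, 15, 31 → 3
r = 5: 15, 31 → 2
r = 19: 31 → 1
r = 34: none → 0
Cross-inversions: 3 + 2 + 1 + 0 = 6

Split inversions: 6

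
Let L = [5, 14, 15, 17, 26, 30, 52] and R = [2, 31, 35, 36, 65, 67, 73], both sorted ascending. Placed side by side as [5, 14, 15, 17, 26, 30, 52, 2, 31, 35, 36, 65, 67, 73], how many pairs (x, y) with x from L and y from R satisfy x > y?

Take each right-half value and tally the left-half values above it:
r = 2: 5, 14, 15, 17, 26, 30, 52 → 7
r = 31: 52 → 1
r = 35: 52 → 1
r = 36: 52 → 1
r = 65: none → 0
r = 67: none → 0
r = 73: none → 0
Cross-inversions: 7 + 1 + 1 + 1 + 0 + 0 + 0 = 10

10 split inversions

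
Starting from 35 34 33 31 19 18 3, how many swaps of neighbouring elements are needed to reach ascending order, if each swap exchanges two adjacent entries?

Each adjacent swap fixes exactly one inversion, so the minimum swap count equals the number of inversions.
Count inversions — for each element, later elements that are smaller:
35: 34, 33, 31, 19, 18, 3 → 6
34: 33, 31, 19, 18, 3 → 5
33: 31, 19, 18, 3 → 4
31: 19, 18, 3 → 3
19: 18, 3 → 2
18: 3 → 1
3: none → 0
Total inversions: 6 + 5 + 4 + 3 + 2 + 1 + 0 = 21

21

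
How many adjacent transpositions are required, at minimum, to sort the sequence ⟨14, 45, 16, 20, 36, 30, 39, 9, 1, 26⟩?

25 swaps

The minimum number of adjacent swaps to sort an array equals its inversion count, since every such swap removes exactly one inversion.
Count inversions — for each element, later elements that are smaller:
14: 9, 1 → 2
45: 16, 20, 36, 30, 39, 9, 1, 26 → 8
16: 9, 1 → 2
20: 9, 1 → 2
36: 30, 9, 1, 26 → 4
30: 9, 1, 26 → 3
39: 9, 1, 26 → 3
9: 1 → 1
1: none → 0
26: none → 0
Total inversions: 2 + 8 + 2 + 2 + 4 + 3 + 3 + 1 + 0 + 0 = 25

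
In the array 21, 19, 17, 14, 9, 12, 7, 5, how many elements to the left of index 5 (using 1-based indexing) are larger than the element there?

The element at index 5 is 9.
Elements before it: 21, 19, 17, 14
Those larger than 9: 21, 19, 17, 14

4 such elements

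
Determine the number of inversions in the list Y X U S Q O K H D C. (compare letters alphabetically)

For each element, count later entries that are smaller:
Y: 9
X: 8
U: 7
S: 6
Q: 5
O: 4
K: 3
H: 2
D: 1
C: 0
Sum: 9 + 8 + 7 + 6 + 5 + 4 + 3 + 2 + 1 + 0 = 45

45 inversions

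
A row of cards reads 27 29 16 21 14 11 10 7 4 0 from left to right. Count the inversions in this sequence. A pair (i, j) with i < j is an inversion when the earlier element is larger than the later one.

Sweep left to right; for each value list the smaller values that follow it:
27: 8
29: 8
16: 6
21: 6
14: 5
11: 4
10: 3
7: 2
4: 1
0: 0
Sum: 8 + 8 + 6 + 6 + 5 + 4 + 3 + 2 + 1 + 0 = 43

43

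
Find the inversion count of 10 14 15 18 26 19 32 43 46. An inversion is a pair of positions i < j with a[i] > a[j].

1 out-of-order pair

Element-by-element contributions:
10 → none → 0
14 → none → 0
15 → none → 0
18 → none → 0
26 → 19 → 1
19 → none → 0
32 → none → 0
43 → none → 0
46 → none → 0
Sum: 0 + 0 + 0 + 0 + 1 + 0 + 0 + 0 + 0 = 1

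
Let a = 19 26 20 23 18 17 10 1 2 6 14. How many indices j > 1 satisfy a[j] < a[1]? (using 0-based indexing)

The element at index 1 is 26.
Elements after it: 20, 23, 18, 17, 10, 1, 2, 6, 14
Those smaller than 26: 20, 23, 18, 17, 10, 1, 2, 6, 14

9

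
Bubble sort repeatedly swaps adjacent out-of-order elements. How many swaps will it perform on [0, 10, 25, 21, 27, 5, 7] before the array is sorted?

The minimum number of adjacent swaps to sort an array equals its inversion count, since every such swap removes exactly one inversion.
Count inversions — for each element, later elements that are smaller:
0: none → 0
10: 5, 7 → 2
25: 21, 5, 7 → 3
21: 5, 7 → 2
27: 5, 7 → 2
5: none → 0
7: none → 0
Total inversions: 0 + 2 + 3 + 2 + 2 + 0 + 0 = 9

There are 9 adjacent swaps.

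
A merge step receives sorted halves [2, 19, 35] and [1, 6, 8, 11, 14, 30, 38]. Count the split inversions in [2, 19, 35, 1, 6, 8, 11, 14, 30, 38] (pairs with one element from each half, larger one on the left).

For each element r of the right run, count left-run elements greater than r:
r = 1: 2, 19, 35 → 3
r = 6: 19, 35 → 2
r = 8: 19, 35 → 2
r = 11: 19, 35 → 2
r = 14: 19, 35 → 2
r = 30: 35 → 1
r = 38: none → 0
Cross-inversions: 3 + 2 + 2 + 2 + 2 + 1 + 0 = 12

12 cross-inversions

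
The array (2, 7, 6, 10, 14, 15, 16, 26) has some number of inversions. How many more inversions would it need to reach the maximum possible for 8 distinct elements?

Maximum inversions for 8 distinct elements is C(8, 2) = 8·7/2 = 28.
Current inversions — for each element, count later smaller elements:
2: 0
7: 1
6: 0
10: 0
14: 0
15: 0
16: 0
26: 0
Current total: 0 + 1 + 0 + 0 + 0 + 0 + 0 + 0 = 1
Shortfall: 28 − 1 = 27

27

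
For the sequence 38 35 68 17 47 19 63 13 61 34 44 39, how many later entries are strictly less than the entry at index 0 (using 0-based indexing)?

5

The element at index 0 is 38.
Elements after it: 35, 68, 17, 47, 19, 63, 13, 61, 34, 44, 39
Those smaller than 38: 35, 17, 19, 13, 34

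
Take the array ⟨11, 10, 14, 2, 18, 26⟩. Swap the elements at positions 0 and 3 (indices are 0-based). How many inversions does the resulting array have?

Inversions: 1

Positions 0 and 3 hold 11 and 2; after swapping, the array is [2, 10, 14, 11, 18, 26].
Element-by-element contributions:
2: 0
10: 0
14: 1
11: 0
18: 0
26: 0
Sum: 0 + 0 + 1 + 0 + 0 + 0 = 1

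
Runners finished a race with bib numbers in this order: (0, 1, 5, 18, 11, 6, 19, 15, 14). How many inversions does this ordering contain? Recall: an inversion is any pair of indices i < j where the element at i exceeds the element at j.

Sweep left to right; for each value list the smaller values that follow it:
0 → none → 0
1 → none → 0
5 → none → 0
18 → 11, 6, 15, 14 → 4
11 → 6 → 1
6 → none → 0
19 → 15, 14 → 2
15 → 14 → 1
14 → none → 0
Sum: 0 + 0 + 0 + 4 + 1 + 0 + 2 + 1 + 0 = 8

Inversions: 8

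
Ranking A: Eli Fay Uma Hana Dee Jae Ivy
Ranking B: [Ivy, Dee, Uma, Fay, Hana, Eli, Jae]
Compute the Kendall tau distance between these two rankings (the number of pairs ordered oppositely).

14 discordant pairs

Assign each item its position (1..7) in the first ordering, then rewrite the second ordering as that position sequence:
positions: Eli→1, Fay→2, Uma→3, Hana→4, Dee→5, Jae→6, Ivy→7
second ordering as positions: [7, 5, 3, 2, 4, 1, 6]
Discordant pairs = inversions in this position sequence.
7: 5, 3, 2, 4, 1, 6 → 6
5: 3, 2, 4, 1 → 4
3: 2, 1 → 2
2: 1 → 1
4: 1 → 1
1: 0
6: 0
Total: 6 + 4 + 2 + 1 + 1 + 0 + 0 = 14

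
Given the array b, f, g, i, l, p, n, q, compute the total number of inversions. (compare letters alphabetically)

Sweep left to right; for each value list the smaller values that follow it:
b → none → 0
f → none → 0
g → none → 0
i → none → 0
l → none → 0
p → n → 1
n → none → 0
q → none → 0
Sum: 0 + 0 + 0 + 0 + 0 + 1 + 0 + 0 = 1

1 inversion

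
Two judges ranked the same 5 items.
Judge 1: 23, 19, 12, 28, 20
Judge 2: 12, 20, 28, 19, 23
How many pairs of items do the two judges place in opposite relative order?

Assign each item its position (1..5) in the first ordering, then rewrite the second ordering as that position sequence:
positions: 23→1, 19→2, 12→3, 28→4, 20→5
second ordering as positions: [3, 5, 4, 2, 1]
Discordant pairs = inversions in this position sequence.
3: 2, 1 → 2
5: 4, 2, 1 → 3
4: 2, 1 → 2
2: 1 → 1
1: 0
Total: 2 + 3 + 2 + 1 + 0 = 8

There are 8 discordant pairs.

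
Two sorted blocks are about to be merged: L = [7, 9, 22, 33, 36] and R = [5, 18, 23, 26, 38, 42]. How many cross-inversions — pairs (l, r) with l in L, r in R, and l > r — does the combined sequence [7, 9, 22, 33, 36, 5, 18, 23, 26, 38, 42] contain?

For each element r of the right run, count left-run elements greater than r:
r = 5: 7, 9, 22, 33, 36 → 5
r = 18: 22, 33, 36 → 3
r = 23: 33, 36 → 2
r = 26: 33, 36 → 2
r = 38: none → 0
r = 42: none → 0
Cross-inversions: 5 + 3 + 2 + 2 + 0 + 0 = 12

12 split inversions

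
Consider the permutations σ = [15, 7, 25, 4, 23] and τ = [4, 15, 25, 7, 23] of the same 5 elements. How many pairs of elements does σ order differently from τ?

Assign each item its position (1..5) in the first ordering, then rewrite the second ordering as that position sequence:
positions: 15→1, 7→2, 25→3, 4→4, 23→5
second ordering as positions: [4, 1, 3, 2, 5]
Discordant pairs = inversions in this position sequence.
4: 1, 3, 2 → 3
1: 0
3: 2 → 1
2: 0
5: 0
Total: 3 + 0 + 1 + 0 + 0 = 4

Discordant pairs: 4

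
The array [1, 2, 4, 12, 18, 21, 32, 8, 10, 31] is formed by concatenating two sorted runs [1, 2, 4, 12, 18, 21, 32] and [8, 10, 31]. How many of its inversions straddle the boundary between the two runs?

There are 9 split inversions.

Count, for every r in R, how many entries of L exceed r:
r = 8: 12, 18, 21, 32 → 4
r = 10: 12, 18, 21, 32 → 4
r = 31: 32 → 1
Cross-inversions: 4 + 4 + 1 = 9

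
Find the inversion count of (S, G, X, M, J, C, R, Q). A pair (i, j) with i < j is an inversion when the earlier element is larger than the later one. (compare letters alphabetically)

16

Count, for each position, how many later elements it exceeds:
S → G, M, J, C, R, Q → 6
G → C → 1
X → M, J, C, R, Q → 5
M → J, C → 2
J → C → 1
C → none → 0
R → Q → 1
Q → none → 0
Sum: 6 + 1 + 5 + 2 + 1 + 0 + 1 + 0 = 16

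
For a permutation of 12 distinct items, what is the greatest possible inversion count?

66 inversions

The maximum occurs when the array is in strictly decreasing order: every one of the C(12, 2) pairs is inverted.
C(12, 2) = 12·11/2 = 66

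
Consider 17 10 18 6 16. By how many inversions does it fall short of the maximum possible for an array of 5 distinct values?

4 inversions short

Maximum inversions for 5 distinct elements is C(5, 2) = 5·4/2 = 10.
Current inversions — for each element, count later smaller elements:
17: 3
10: 1
18: 2
6: 0
16: 0
Current total: 3 + 1 + 2 + 0 + 0 = 6
Shortfall: 10 − 6 = 4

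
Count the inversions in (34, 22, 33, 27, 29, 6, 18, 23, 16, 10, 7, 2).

55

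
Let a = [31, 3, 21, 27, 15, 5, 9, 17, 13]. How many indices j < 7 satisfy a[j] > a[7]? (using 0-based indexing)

3

The element at index 7 is 17.
Elements before it: 31, 3, 21, 27, 15, 5, 9
Those larger than 17: 31, 21, 27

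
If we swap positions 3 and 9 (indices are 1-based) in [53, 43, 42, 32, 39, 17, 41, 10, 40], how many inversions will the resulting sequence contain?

Positions 3 and 9 hold 42 and 40; after swapping, the array is [53, 43, 40, 32, 39, 17, 41, 10, 42].
Element-by-element contributions:
53: 8
43: 7
40: 4
32: 2
39: 2
17: 1
41: 1
10: 0
42: 0
Sum: 8 + 7 + 4 + 2 + 2 + 1 + 1 + 0 + 0 = 25

25 inversions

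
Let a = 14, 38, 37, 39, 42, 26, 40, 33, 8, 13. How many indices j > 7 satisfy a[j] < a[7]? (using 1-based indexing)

The element at index 7 is 40.
Elements after it: 33, 8, 13
Those smaller than 40: 33, 8, 13

3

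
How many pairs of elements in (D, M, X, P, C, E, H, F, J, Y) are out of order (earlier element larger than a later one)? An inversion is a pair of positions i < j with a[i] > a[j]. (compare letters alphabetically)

18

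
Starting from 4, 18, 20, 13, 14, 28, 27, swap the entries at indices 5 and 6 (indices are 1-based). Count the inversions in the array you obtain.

6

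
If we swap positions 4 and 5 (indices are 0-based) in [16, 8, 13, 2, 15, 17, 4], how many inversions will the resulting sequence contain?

Positions 4 and 5 hold 15 and 17; after swapping, the array is [16, 8, 13, 2, 17, 15, 4].
For each element, count later entries that are smaller:
16 → 8, 13, 2, 15, 4 → 5
8 → 2, 4 → 2
13 → 2, 4 → 2
2 → none → 0
17 → 15, 4 → 2
15 → 4 → 1
4 → none → 0
Sum: 5 + 2 + 2 + 0 + 2 + 1 + 0 = 12

There are 12 inversions.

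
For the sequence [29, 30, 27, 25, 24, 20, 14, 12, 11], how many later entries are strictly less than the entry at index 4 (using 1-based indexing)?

5

The element at index 4 is 25.
Elements after it: 24, 20, 14, 12, 11
Those smaller than 25: 24, 20, 14, 12, 11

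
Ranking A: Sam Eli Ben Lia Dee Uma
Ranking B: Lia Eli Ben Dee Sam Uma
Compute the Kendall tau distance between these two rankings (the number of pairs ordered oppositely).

6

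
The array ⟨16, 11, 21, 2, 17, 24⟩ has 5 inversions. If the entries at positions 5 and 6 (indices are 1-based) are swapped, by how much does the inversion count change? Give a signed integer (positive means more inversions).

+1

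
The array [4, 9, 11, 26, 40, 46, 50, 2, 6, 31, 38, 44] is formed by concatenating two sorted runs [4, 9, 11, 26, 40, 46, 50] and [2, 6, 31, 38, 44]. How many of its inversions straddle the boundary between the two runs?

Count, for every r in R, how many entries of L exceed r:
r = 2: 4, 9, 11, 26, 40, 46, 50 → 7
r = 6: 9, 11, 26, 40, 46, 50 → 6
r = 31: 40, 46, 50 → 3
r = 38: 40, 46, 50 → 3
r = 44: 46, 50 → 2
Cross-inversions: 7 + 6 + 3 + 3 + 2 = 21

21 split inversions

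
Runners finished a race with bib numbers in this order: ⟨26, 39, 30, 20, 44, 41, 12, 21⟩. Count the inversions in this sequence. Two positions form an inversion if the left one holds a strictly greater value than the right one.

Count, for each position, how many later elements it exceeds:
26: 3
39: 4
30: 3
20: 1
44: 3
41: 2
12: 0
21: 0
Sum: 3 + 4 + 3 + 1 + 3 + 2 + 0 + 0 = 16

Out-of-order pairs: 16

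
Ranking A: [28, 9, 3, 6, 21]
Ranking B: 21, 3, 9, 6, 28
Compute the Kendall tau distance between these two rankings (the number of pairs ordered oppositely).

Assign each item its position (1..5) in the first ordering, then rewrite the second ordering as that position sequence:
positions: 28→1, 9→2, 3→3, 6→4, 21→5
second ordering as positions: [5, 3, 2, 4, 1]
Discordant pairs = inversions in this position sequence.
5: 3, 2, 4, 1 → 4
3: 2, 1 → 2
2: 1 → 1
4: 1 → 1
1: 0
Total: 4 + 2 + 1 + 1 + 0 = 8

Discordant pairs: 8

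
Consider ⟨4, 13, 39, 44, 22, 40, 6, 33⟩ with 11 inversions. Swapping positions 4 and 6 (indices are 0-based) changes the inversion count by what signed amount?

-1

Positions 4 and 6 hold 22 and 6; after swapping, the array is [4, 13, 39, 44, 6, 40, 22, 33].
Element-by-element contributions:
4: 0
13: 1
39: 3
44: 4
6: 0
40: 2
22: 0
33: 0
Sum: 0 + 1 + 3 + 4 + 0 + 2 + 0 + 0 = 10
Change: 10 − 11 = -1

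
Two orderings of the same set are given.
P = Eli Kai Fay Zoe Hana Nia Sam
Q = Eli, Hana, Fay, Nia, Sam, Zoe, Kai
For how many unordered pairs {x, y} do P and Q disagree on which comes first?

Disagreeing pairs: 9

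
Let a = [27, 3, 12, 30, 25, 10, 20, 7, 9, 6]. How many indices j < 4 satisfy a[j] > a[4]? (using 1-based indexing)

0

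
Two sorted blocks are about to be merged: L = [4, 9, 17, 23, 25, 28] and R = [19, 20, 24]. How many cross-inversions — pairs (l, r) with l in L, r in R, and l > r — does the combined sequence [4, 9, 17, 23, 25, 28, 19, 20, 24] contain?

For each element r of the right run, count left-run elements greater than r:
r = 19: 23, 25, 28 → 3
r = 20: 23, 25, 28 → 3
r = 24: 25, 28 → 2
Cross-inversions: 3 + 3 + 2 = 8

8 cross-inversions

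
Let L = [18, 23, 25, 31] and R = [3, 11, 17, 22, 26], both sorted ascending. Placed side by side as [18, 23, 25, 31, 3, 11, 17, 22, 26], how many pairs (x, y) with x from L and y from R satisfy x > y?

Take each right-half value and tally the left-half values above it:
r = 3: 18, 23, 25, 31 → 4
r = 11: 18, 23, 25, 31 → 4
r = 17: 18, 23, 25, 31 → 4
r = 22: 23, 25, 31 → 3
r = 26: 31 → 1
Cross-inversions: 4 + 4 + 4 + 3 + 1 = 16

16 split inversions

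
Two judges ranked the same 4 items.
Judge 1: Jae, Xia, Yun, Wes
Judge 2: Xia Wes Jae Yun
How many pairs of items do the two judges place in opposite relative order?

3

Assign each item its position (1..4) in the first ordering, then rewrite the second ordering as that position sequence:
positions: Jae→1, Xia→2, Yun→3, Wes→4
second ordering as positions: [2, 4, 1, 3]
Discordant pairs = inversions in this position sequence.
2: 1 → 1
4: 1, 3 → 2
1: 0
3: 0
Total: 1 + 2 + 0 + 0 = 3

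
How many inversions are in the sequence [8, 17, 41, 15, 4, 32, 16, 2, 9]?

22 inversions

Element-by-element contributions:
8 → 4, 2 → 2
17 → 15, 4, 16, 2, 9 → 5
41 → 15, 4, 32, 16, 2, 9 → 6
15 → 4, 2, 9 → 3
4 → 2 → 1
32 → 16, 2, 9 → 3
16 → 2, 9 → 2
2 → none → 0
9 → none → 0
Sum: 2 + 5 + 6 + 3 + 1 + 3 + 2 + 0 + 0 = 22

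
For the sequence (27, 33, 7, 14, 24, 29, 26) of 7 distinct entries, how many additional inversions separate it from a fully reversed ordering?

11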